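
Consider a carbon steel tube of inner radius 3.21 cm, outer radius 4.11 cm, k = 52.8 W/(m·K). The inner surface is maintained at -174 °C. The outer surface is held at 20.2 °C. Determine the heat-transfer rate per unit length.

Q' = 2πk·ΔT/ln(r₂/r₁) = 2π × 52.8 × 194.2 / ln(0.0411/0.0321) = 2.61×10^5 W/m

Q' = 2.61×10^5 W/m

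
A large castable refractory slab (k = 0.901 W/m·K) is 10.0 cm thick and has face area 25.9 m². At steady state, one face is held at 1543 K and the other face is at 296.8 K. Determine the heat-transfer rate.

Q = 2.91×10^5 W

Q = kA·ΔT/L = 0.901 × 25.9 × |1543 K − 296.8 K| / 0.100 = 2.91×10^5 W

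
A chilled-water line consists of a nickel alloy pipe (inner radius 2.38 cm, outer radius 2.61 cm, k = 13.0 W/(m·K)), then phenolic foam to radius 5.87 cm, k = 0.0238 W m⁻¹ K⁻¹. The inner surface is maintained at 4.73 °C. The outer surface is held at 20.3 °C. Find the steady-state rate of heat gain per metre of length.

Q' = 2.87 W/m

Resistance network (inner→outer):
  R'_nickel alloy = ln(0.0261/0.0238)/(2πk) = 0.09225/(2π·13.0) = 0.001129 m·K/W
  R'_phenolic foam = ln(0.0587/0.0261)/(2πk) = 0.8105/(2π·0.0238) = 5.420 m·K/W
ΣR = 0.001129 + 5.420 = 5.421 m·K/W
Q' = ΔT/ΣR = (4.73 °C − 20.3 °C)/5.421 = -2.87 W/m
(Negative Q' ⇒ heat flows inward; heat gain = 2.87 W/m.)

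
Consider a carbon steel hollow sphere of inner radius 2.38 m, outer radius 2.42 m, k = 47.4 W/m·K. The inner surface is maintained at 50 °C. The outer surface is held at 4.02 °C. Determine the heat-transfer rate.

Q = 3940 kW

Q = 4πk·ΔT/(1/r₁ − 1/r₂) = 4π × 47.4 × 45.98 / (1/2.38 − 1/2.42) = 3.94×10^6 W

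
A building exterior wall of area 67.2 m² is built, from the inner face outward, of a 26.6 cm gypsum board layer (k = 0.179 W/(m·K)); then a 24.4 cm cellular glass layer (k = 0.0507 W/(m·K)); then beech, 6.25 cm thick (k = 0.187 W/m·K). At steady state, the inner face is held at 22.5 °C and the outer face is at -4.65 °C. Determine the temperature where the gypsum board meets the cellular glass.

T = 16.4 °C

Resistance network (inner→outer):
  R_gypsum board = L/(kA) = 0.266/(0.179·67.2) = 0.02211 K/W
  R_cellular glass = L/(kA) = 0.244/(0.0507·67.2) = 0.07162 K/W
  R_beech = L/(kA) = 0.0625/(0.187·67.2) = 0.004974 K/W
ΣR = 0.02211 + 0.07162 + 0.004974 = 0.09870 K/W
Q = ΔT/ΣR = (22.5 °C − -4.65 °C)/0.09870 = 275.1 W
From the inner boundary to the gypsum board/cellular glass interface, ΣR_partial = 0.02211 K/W.
T_interface = T_in − Q·ΣR_partial = 22.5 °C − (275.1)(0.02211) = 16.4 °C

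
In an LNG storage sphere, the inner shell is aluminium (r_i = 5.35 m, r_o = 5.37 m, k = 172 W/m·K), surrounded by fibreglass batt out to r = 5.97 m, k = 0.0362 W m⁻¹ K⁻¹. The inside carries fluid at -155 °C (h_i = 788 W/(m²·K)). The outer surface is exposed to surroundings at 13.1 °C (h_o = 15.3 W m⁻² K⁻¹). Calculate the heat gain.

Treat each layer as a resistance in series:
  R_conv,in = 1/(4πr²h) = 1/(4π·5.35²·788) = 3.528×10^-6 K/W
  R_aluminium = (1/5.35 − 1/5.37)/(4πk) = 6.961×10^-4/(4π·172) = 3.221×10^-7 K/W
  R_fibreglass batt = (1/5.37 − 1/5.97)/(4πk) = 0.01872/(4π·0.0362) = 0.04114 K/W
  R_conv,out = 1/(4πr²h) = 1/(4π·5.97²·15.3) = 1.459×10^-4 K/W
ΣR = 3.528×10^-6 + 3.221×10^-7 + 0.04114 + 1.459×10^-4 = 0.04129 K/W
Q = ΔT/ΣR = (-155 °C − 13.1 °C)/0.04129 = -4070 W
(Negative Q ⇒ heat flows inward; heat gain = 4070 W.)

Q = 4.07 kW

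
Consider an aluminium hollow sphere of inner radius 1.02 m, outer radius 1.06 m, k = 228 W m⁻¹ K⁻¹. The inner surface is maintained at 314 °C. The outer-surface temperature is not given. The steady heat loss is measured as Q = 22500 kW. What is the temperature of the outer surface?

Sum the resistances:
  R_aluminium = (1/1.02 − 1/1.06)/(4πk) = 0.03700/(4π·228) = 1.291×10^-5 K/W
ΣR = 1.291×10^-5 K/W
ΔT = Q·ΣR = 2.25×10^7 × 1.291×10^-5 = 290.5 K
Heat flows outward, so T_out = T_in − ΔT = 314 − 290.5 = 23.5 °C

T_out = 23.5 °C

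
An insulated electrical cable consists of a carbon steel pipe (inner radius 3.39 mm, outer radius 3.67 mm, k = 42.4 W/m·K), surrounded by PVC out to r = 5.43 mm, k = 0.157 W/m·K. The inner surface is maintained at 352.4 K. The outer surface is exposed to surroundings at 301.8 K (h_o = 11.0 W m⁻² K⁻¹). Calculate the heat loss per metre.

Resistance network (inner→outer):
  R'_carbon steel = ln(0.00367/0.00339)/(2πk) = 0.07936/(2π·42.4) = 2.979×10^-4 m·K/W
  R'_PVC = ln(0.00543/0.00367)/(2πk) = 0.3917/(2π·0.157) = 0.3971 m·K/W
  R'_conv,out = 1/(2πr h) = 1/(2π·0.00543·11.0) = 2.665 m·K/W
ΣR = 2.979×10^-4 + 0.3971 + 2.665 = 3.062 m·K/W
Q' = ΔT/ΣR = (352.4 K − 301.8 K)/3.062 = 16.5 W/m

Q' = 16.5 W/m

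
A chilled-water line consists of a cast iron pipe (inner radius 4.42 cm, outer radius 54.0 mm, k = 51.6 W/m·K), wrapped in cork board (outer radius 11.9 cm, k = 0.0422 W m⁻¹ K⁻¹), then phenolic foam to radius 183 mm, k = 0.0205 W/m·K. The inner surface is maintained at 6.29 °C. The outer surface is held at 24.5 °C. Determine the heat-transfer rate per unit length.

Q' = 2.88 W/m

Series thermal resistances, inner to outer:
  R'_cast iron = ln(0.0540/0.0442)/(2πk) = 0.2003/(2π·51.6) = 6.177×10^-4 m·K/W
  R'_cork board = ln(0.119/0.0540)/(2πk) = 0.7901/(2π·0.0422) = 2.980 m·K/W
  R'_phenolic foam = ln(0.183/0.119)/(2πk) = 0.4304/(2π·0.0205) = 3.341 m·K/W
ΣR = 6.177×10^-4 + 2.980 + 3.341 = 6.322 m·K/W
Q' = ΔT/ΣR = (6.29 °C − 24.5 °C)/6.322 = -2.88 W/m
(Negative Q' ⇒ heat flows inward; heat gain = 2.88 W/m.)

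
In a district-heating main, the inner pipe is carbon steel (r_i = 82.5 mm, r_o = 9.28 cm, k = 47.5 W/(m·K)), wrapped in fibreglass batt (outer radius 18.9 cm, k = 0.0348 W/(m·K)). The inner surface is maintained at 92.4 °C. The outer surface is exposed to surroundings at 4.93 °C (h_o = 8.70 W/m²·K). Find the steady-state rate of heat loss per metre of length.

Treat each layer as a resistance in series:
  R'_carbon steel = ln(0.0928/0.0825)/(2πk) = 0.1176/(2π·47.5) = 3.942×10^-4 m·K/W
  R'_fibreglass batt = ln(0.189/0.0928)/(2πk) = 0.7113/(2π·0.0348) = 3.253 m·K/W
  R'_conv,out = 1/(2πr h) = 1/(2π·0.189·8.70) = 0.09679 m·K/W
ΣR = 3.942×10^-4 + 3.253 + 0.09679 = 3.350 m·K/W
Q' = ΔT/ΣR = (92.4 °C − 4.93 °C)/3.350 = 26.1 W/m

Q' = 26.1 W/m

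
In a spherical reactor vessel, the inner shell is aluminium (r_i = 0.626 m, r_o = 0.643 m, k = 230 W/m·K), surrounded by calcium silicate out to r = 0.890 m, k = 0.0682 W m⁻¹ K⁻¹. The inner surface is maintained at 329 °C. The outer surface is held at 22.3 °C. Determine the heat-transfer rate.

Q = 609 W

Treat each layer as a resistance in series:
  R_aluminium = (1/0.626 − 1/0.643)/(4πk) = 0.04223/(4π·230) = 1.461×10^-5 K/W
  R_calcium silicate = (1/0.643 − 1/0.890)/(4πk) = 0.4316/(4π·0.0682) = 0.5036 K/W
ΣR = 1.461×10^-5 + 0.5036 = 0.5036 K/W
Q = ΔT/ΣR = (329 °C − 22.3 °C)/0.5036 = 609 W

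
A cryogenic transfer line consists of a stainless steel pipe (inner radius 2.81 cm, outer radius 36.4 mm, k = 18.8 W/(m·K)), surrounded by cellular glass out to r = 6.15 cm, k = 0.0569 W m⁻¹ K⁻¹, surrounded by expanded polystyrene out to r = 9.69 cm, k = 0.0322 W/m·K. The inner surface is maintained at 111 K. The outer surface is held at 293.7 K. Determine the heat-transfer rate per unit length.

Resistance network (inner→outer):
  R'_stainless steel = ln(0.0364/0.0281)/(2πk) = 0.2588/(2π·18.8) = 0.002191 m·K/W
  R'_cellular glass = ln(0.0615/0.0364)/(2πk) = 0.5245/(2π·0.0569) = 1.467 m·K/W
  R'_expanded polystyrene = ln(0.0969/0.0615)/(2πk) = 0.4546/(2π·0.0322) = 2.247 m·K/W
ΣR = 0.002191 + 1.467 + 2.247 = 3.716 m·K/W
Q' = ΔT/ΣR = (111 K − 293.7 K)/3.716 = -49.2 W/m
(Negative Q' ⇒ heat flows inward; heat gain = 49.2 W/m.)

Q' = 49.2 W/m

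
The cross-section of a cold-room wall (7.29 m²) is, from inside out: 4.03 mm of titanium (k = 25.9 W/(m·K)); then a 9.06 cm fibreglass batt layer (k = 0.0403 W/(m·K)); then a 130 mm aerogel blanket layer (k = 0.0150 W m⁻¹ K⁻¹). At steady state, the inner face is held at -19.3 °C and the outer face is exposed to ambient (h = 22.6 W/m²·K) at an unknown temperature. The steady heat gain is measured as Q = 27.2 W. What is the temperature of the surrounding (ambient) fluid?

Series resistances:
  R_titanium = L/(kA) = 0.00403/(25.9·7.29) = 2.134×10^-5 K/W
  R_fibreglass batt = L/(kA) = 0.0906/(0.0403·7.29) = 0.3084 K/W
  R_aerogel blanket = L/(kA) = 0.130/(0.0150·7.29) = 1.189 K/W
  R_conv,out = 1/(hA) = 1/(22.6·7.29) = 0.006070 K/W
ΣR = 1.503 K/W
ΔT = Q·ΣR = 27.2 × 1.503 = 40.88 K
Heat flows inward, so T_out = T_in + ΔT = -19.3 + 40.88 = 21.6 °C

T_out = 21.6 °C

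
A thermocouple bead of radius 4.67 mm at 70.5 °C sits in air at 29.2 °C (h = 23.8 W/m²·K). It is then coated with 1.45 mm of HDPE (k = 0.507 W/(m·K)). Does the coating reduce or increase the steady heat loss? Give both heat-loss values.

Critical radius for a sphere: r_cr = 2k/h = 0.0426 m = 4.26 cm.
Outer radius after coating: r₂ = 0.00467 + 0.00145 = 0.00612 m.
Since r₁ < r_cr and r₂ ≤ r_cr, the coating moves toward the maximum at r_cr — heat loss rises.
Bare: R = 1/(4πr₁²h) = 153.3 K/W; Q = 41.3/153.3 = 0.269 W.
Coated: R = R_cond + R_conv = 97.23 K/W; Q = 41.3/97.23 = 0.425 W.

increases: 0.269 → 0.425 W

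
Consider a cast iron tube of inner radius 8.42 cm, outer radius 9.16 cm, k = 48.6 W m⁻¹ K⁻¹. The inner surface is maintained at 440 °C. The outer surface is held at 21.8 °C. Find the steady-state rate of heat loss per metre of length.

Q' = 2πk·ΔT/ln(r₂/r₁) = 2π × 48.6 × 418.2 / ln(0.0916/0.0842) = 1.52×10^6 W/m

Q' = 1520 kW/m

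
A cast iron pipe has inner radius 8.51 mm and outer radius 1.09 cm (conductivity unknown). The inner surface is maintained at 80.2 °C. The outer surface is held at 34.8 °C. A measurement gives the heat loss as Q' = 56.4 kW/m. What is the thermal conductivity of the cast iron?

ΣR = ΔT/Q' = |80.2 − 34.8|/56400 = 8.050×10^-4 m·K/W
ln(r₂/r₁)/(2πk) = 8.050×10^-4 ⇒ k = 0.2475/(2π·8.050×10^-4) = 48.9 W/m·K

k = 48.9 W/m·K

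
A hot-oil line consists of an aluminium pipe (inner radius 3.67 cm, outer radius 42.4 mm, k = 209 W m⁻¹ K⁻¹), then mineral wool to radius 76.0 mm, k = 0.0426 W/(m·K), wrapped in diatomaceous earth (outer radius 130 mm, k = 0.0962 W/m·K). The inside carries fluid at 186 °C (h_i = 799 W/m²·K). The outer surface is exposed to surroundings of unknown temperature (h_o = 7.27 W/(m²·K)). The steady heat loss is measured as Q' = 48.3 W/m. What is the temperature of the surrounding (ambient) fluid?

T_out = 29.4 °C

Series resistances:
  R'_conv,in = 1/(2πr h) = 1/(2π·0.0367·799) = 0.005428 m·K/W
  R'_aluminium = ln(0.0424/0.0367)/(2πk) = 0.1444/(2π·209) = 1.099×10^-4 m·K/W
  R'_mineral wool = ln(0.0760/0.0424)/(2πk) = 0.5836/(2π·0.0426) = 2.180 m·K/W
  R'_diatomaceous earth = ln(0.130/0.0760)/(2πk) = 0.5368/(2π·0.0962) = 0.8881 m·K/W
  R'_conv,out = 1/(2πr h) = 1/(2π·0.130·7.27) = 0.1684 m·K/W
ΣR = 3.242 m·K/W
ΔT = Q'·ΣR = 48.3 × 3.242 = 156.6 K
Heat flows outward, so T_out = T_in − ΔT = 186 − 156.6 = 29.4 °C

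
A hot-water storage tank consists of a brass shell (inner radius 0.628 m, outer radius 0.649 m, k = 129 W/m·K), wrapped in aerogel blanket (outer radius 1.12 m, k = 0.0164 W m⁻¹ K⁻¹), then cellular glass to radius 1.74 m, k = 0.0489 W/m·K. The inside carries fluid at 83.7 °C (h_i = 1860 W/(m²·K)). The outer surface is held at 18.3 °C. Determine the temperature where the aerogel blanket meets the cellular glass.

Series thermal resistances, inner to outer:
  R_conv,in = 1/(4πr²h) = 1/(4π·0.628²·1860) = 1.085×10^-4 K/W
  R_brass = (1/0.628 − 1/0.649)/(4πk) = 0.05152/(4π·129) = 3.178×10^-5 K/W
  R_aerogel blanket = (1/0.649 − 1/1.12)/(4πk) = 0.6480/(4π·0.0164) = 3.144 K/W
  R_cellular glass = (1/1.12 − 1/1.74)/(4πk) = 0.3181/(4π·0.0489) = 0.5177 K/W
ΣR = 1.085×10^-4 + 3.178×10^-5 + 3.144 + 0.5177 = 3.662 K/W
Q = ΔT/ΣR = (83.7 °C − 18.3 °C)/3.662 = 17.86 W
From the inner boundary to the aerogel blanket/cellular glass interface, ΣR_partial = 3.144 K/W.
T_interface = T_in − Q·ΣR_partial = 83.7 °C − (17.86)(3.144) = 27.5 °C

T = 27.5 °C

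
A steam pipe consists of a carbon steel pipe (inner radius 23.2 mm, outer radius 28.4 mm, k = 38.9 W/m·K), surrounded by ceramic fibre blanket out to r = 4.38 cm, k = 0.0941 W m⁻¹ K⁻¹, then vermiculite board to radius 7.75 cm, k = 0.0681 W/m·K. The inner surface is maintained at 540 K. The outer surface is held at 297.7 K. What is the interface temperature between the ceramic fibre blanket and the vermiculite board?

Treat each layer as a resistance in series:
  R'_carbon steel = ln(0.0284/0.0232)/(2πk) = 0.2022/(2π·38.9) = 8.274×10^-4 m·K/W
  R'_ceramic fibre blanket = ln(0.0438/0.0284)/(2πk) = 0.4332/(2π·0.0941) = 0.7328 m·K/W
  R'_vermiculite board = ln(0.0775/0.0438)/(2πk) = 0.5706/(2π·0.0681) = 1.334 m·K/W
ΣR = 8.274×10^-4 + 0.7328 + 1.334 = 2.068 m·K/W
Q' = ΔT/ΣR = (540 K − 297.7 K)/2.068 = 117.2 W/m
From the inner boundary to the ceramic fibre blanket/vermiculite board interface, ΣR_partial = 0.7336 m·K/W.
T_interface = T_in − Q'·ΣR_partial = 540 K − (117.2)(0.7336) = 454 K

T = 454 K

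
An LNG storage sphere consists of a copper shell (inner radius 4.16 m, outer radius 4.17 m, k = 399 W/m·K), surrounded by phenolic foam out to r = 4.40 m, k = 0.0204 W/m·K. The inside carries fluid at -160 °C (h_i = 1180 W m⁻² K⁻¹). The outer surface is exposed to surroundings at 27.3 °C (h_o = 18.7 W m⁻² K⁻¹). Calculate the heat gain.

Q = 3810 W

Resistance network (inner→outer):
  R_conv,in = 1/(4πr²h) = 1/(4π·4.16²·1180) = 3.897×10^-6 K/W
  R_copper = (1/4.16 − 1/4.17)/(4πk) = 5.765×10^-4/(4π·399) = 1.150×10^-7 K/W
  R_phenolic foam = (1/4.17 − 1/4.40)/(4πk) = 0.01254/(4π·0.0204) = 0.04890 K/W
  R_conv,out = 1/(4πr²h) = 1/(4π·4.40²·18.7) = 2.198×10^-4 K/W
ΣR = 3.897×10^-6 + 1.150×10^-7 + 0.04890 + 2.198×10^-4 = 0.04912 K/W
Q = ΔT/ΣR = (-160 °C − 27.3 °C)/0.04912 = -3810 W
(Negative Q ⇒ heat flows inward; heat gain = 3810 W.)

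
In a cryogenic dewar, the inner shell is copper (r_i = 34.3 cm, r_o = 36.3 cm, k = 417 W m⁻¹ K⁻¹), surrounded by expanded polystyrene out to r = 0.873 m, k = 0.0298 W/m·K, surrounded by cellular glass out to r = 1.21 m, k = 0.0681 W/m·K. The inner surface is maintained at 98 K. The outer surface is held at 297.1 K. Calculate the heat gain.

Treat each layer as a resistance in series:
  R_copper = (1/0.343 − 1/0.363)/(4πk) = 0.1606/(4π·417) = 3.065×10^-5 K/W
  R_expanded polystyrene = (1/0.363 − 1/0.873)/(4πk) = 1.609/(4π·0.0298) = 4.298 K/W
  R_cellular glass = (1/0.873 − 1/1.21)/(4πk) = 0.3190/(4π·0.0681) = 0.3728 K/W
ΣR = 3.065×10^-5 + 4.298 + 0.3728 = 4.671 K/W
Q = ΔT/ΣR = (98 K − 297.1 K)/4.671 = -42.6 W
(Negative Q ⇒ heat flows inward; heat gain = 42.6 W.)

Q = 42.6 W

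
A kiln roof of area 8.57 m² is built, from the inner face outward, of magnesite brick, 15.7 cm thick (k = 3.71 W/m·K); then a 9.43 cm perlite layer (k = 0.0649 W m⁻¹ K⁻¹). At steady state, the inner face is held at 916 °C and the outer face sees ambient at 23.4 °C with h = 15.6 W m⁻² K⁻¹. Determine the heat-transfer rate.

Q = 4.91 kW

Treat each layer as a resistance in series:
  R_magnesite brick = L/(kA) = 0.157/(3.71·8.57) = 0.004938 K/W
  R_perlite = L/(kA) = 0.0943/(0.0649·8.57) = 0.1695 K/W
  R_conv,out = 1/(hA) = 1/(15.6·8.57) = 0.007480 K/W
ΣR = 0.004938 + 0.1695 + 0.007480 = 0.1819 K/W
Q = ΔT/ΣR = (916 °C − 23.4 °C)/0.1819 = 4910 W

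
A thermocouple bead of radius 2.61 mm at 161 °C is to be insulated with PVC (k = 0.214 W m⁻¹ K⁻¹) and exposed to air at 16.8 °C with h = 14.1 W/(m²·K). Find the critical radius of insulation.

r_cr = 3.04 cm

For a sphere, r_cr = 2k_ins/h = 2·0.214/14.1 = 0.0304 m = 3.04 cm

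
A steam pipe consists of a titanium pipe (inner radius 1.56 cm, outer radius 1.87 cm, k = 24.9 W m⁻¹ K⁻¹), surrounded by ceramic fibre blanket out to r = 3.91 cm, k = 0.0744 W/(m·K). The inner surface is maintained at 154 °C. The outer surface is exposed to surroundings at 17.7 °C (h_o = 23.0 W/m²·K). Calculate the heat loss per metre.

Q' = 77.6 W/m

Resistance network (inner→outer):
  R'_titanium = ln(0.0187/0.0156)/(2πk) = 0.1813/(2π·24.9) = 0.001159 m·K/W
  R'_ceramic fibre blanket = ln(0.0391/0.0187)/(2πk) = 0.7376/(2π·0.0744) = 1.578 m·K/W
  R'_conv,out = 1/(2πr h) = 1/(2π·0.0391·23.0) = 0.1770 m·K/W
ΣR = 0.001159 + 1.578 + 0.1770 = 1.756 m·K/W
Q' = ΔT/ΣR = (154 °C − 17.7 °C)/1.756 = 77.6 W/m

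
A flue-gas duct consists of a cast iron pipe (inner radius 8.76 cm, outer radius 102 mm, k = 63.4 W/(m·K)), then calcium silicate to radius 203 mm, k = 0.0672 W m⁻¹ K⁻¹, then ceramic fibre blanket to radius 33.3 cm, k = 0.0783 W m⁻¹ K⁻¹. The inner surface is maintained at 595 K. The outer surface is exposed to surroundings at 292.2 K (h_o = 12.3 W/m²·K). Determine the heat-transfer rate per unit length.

Treat each layer as a resistance in series:
  R'_cast iron = ln(0.102/0.0876)/(2πk) = 0.1522/(2π·63.4) = 3.821×10^-4 m·K/W
  R'_calcium silicate = ln(0.203/0.102)/(2πk) = 0.6882/(2π·0.0672) = 1.630 m·K/W
  R'_ceramic fibre blanket = ln(0.333/0.203)/(2πk) = 0.4949/(2π·0.0783) = 1.006 m·K/W
  R'_conv,out = 1/(2πr h) = 1/(2π·0.333·12.3) = 0.03886 m·K/W
ΣR = 3.821×10^-4 + 1.630 + 1.006 + 0.03886 = 2.675 m·K/W
Q' = ΔT/ΣR = (595 K − 292.2 K)/2.675 = 113 W/m

Q' = 113 W/m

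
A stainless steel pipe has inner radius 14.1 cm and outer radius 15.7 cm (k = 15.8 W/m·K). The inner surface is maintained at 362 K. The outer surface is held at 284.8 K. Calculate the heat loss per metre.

Q' = 2πk·ΔT/ln(r₂/r₁) = 2π × 15.8 × 77.2 / ln(0.157/0.141) = 71300 W/m

Q' = 71.3 kW/m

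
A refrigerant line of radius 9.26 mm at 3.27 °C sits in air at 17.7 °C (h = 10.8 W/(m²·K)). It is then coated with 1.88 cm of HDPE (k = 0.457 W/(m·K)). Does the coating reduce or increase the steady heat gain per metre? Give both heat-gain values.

Critical radius for a cylinder: r_cr = k/h = 0.0423 m = 4.23 cm.
Outer radius after coating: r₂ = 0.00926 + 0.0188 = 0.02806 m.
Since r₁ < r_cr and r₂ ≤ r_cr, the coating moves toward the maximum at r_cr — heat gain rises.
Bare: R = 1/(2πr₁h) = 1.591 m·K/W; Q = 14.43/1.591 = 9.07 W/m.
Coated: R = R_cond + R_conv = 0.9113 m·K/W; Q = 14.43/0.9113 = 15.8 W/m.

increases: 9.07 → 15.8 W/m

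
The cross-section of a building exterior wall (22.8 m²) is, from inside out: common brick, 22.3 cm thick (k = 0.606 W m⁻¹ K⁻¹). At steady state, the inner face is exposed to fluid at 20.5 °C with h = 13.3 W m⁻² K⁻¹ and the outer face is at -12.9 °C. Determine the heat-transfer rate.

Q = 1720 W

Series thermal resistances, inner to outer:
  R_conv,in = 1/(hA) = 1/(13.3·22.8) = 0.003298 K/W
  R_common brick = L/(kA) = 0.223/(0.606·22.8) = 0.01614 K/W
ΣR = 0.003298 + 0.01614 = 0.01944 K/W
Q = ΔT/ΣR = (20.5 °C − -12.9 °C)/0.01944 = 1720 W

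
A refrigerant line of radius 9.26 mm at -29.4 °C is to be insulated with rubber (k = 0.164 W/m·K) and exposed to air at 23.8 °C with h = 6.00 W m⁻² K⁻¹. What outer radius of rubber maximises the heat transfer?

r_cr = 2.73 cm

For a cylinder, r_cr = k_ins/h = 0.164/6.00 = 0.0273 m = 2.73 cm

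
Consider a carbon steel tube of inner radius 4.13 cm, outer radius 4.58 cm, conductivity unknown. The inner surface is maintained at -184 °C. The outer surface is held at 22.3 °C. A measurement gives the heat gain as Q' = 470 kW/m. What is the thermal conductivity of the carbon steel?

ΣR = ΔT/Q' = |-184 − 22.3|/4.70×10^5 = 4.389×10^-4 m·K/W
ln(r₂/r₁)/(2πk) = 4.389×10^-4 ⇒ k = 0.1034/(2π·4.389×10^-4) = 37.5 W/m·K

k = 37.5 W/m·K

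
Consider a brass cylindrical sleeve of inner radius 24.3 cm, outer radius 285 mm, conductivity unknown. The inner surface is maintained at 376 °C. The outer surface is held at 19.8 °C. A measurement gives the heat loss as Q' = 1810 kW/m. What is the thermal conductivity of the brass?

ΣR = ΔT/Q' = |376 − 19.8|/1.81×10^6 = 1.968×10^-4 m·K/W
ln(r₂/r₁)/(2πk) = 1.968×10^-4 ⇒ k = 0.1594/(2π·1.968×10^-4) = 129 W/m·K

k = 129 W/m·K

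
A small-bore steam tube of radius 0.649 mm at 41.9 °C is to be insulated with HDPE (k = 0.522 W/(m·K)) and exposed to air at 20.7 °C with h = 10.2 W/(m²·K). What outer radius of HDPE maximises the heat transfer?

For a cylinder, r_cr = k_ins/h = 0.522/10.2 = 0.0512 m = 5.12 cm

r_cr = 5.12 cm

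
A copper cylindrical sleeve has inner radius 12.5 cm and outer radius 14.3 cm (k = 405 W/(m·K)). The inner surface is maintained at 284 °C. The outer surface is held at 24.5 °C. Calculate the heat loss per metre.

Q' = 4.91×10^6 W/m

Q' = 2πk·ΔT/ln(r₂/r₁) = 2π × 405 × 259.5 / ln(0.143/0.125) = 4.91×10^6 W/m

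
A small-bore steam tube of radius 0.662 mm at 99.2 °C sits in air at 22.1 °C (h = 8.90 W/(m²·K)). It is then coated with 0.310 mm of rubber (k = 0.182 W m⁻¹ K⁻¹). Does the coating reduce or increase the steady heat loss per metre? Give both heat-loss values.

increases: 2.85 → 4.12 W/m

Critical radius for a cylinder: r_cr = k/h = 0.0204 m = 2.04 cm.
Outer radius after coating: r₂ = 6.62×10^-4 + 3.10×10^-4 = 0.000972 m.
Since r₁ < r_cr and r₂ ≤ r_cr, the coating moves toward the maximum at r_cr — heat loss rises.
Bare: R = 1/(2πr₁h) = 27.01 m·K/W; Q = 77.1/27.01 = 2.85 W/m.
Coated: R = R_cond + R_conv = 18.73 m·K/W; Q = 77.1/18.73 = 4.12 W/m.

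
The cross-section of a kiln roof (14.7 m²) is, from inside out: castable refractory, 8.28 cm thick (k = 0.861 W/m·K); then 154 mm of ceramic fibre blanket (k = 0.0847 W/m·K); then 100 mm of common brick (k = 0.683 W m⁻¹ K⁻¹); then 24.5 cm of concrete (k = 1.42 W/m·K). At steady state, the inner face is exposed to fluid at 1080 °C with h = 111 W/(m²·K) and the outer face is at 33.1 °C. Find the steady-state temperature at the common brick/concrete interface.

T = 114 °C

Resistance network (inner→outer):
  R_conv,in = 1/(hA) = 1/(111·14.7) = 6.129×10^-4 K/W
  R_castable refractory = L/(kA) = 0.0828/(0.861·14.7) = 0.006542 K/W
  R_ceramic fibre blanket = L/(kA) = 0.154/(0.0847·14.7) = 0.1237 K/W
  R_common brick = L/(kA) = 0.100/(0.683·14.7) = 0.009960 K/W
  R_concrete = L/(kA) = 0.245/(1.42·14.7) = 0.01174 K/W
ΣR = 6.129×10^-4 + 0.006542 + 0.1237 + 0.009960 + 0.01174 = 0.1526 K/W
Q = ΔT/ΣR = (1080 °C − 33.1 °C)/0.1526 = 6860 W
From the inner boundary to the common brick/concrete interface, ΣR_partial = 0.1408 K/W.
T_interface = T_in − Q·ΣR_partial = 1080 °C − (6860)(0.1408) = 114 °C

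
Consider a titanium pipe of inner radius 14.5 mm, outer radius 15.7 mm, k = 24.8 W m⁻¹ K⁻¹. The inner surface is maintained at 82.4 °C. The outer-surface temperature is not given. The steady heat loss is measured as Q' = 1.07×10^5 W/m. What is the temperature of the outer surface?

Series resistances:
  R'_titanium = ln(0.0157/0.0145)/(2πk) = 0.07951/(2π·24.8) = 5.103×10^-4 m·K/W
ΣR = 5.103×10^-4 m·K/W
ΔT = Q'·ΣR = 1.07×10^5 × 5.103×10^-4 = 54.60 K
Heat flows outward, so T_out = T_in − ΔT = 82.4 − 54.60 = 27.8 °C

T_out = 27.8 °C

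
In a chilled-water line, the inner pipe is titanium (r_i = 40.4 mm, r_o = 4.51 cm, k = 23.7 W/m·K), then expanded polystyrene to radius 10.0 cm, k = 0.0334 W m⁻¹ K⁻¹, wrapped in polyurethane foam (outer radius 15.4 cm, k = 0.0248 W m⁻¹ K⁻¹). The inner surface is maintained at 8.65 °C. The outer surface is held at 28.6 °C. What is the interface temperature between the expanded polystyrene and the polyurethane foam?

Series thermal resistances, inner to outer:
  R'_titanium = ln(0.0451/0.0404)/(2πk) = 0.1101/(2π·23.7) = 7.390×10^-4 m·K/W
  R'_expanded polystyrene = ln(0.100/0.0451)/(2πk) = 0.7963/(2π·0.0334) = 3.794 m·K/W
  R'_polyurethane foam = ln(0.154/0.100)/(2πk) = 0.4318/(2π·0.0248) = 2.771 m·K/W
ΣR = 7.390×10^-4 + 3.794 + 2.771 = 6.566 m·K/W
Q' = ΔT/ΣR = (8.65 °C − 28.6 °C)/6.566 = -3.038 W/m
From the inner boundary to the expanded polystyrene/polyurethane foam interface, ΣR_partial = 3.795 m·K/W.
T_interface = T_in − Q'·ΣR_partial = 8.65 °C − (-3.038)(3.795) = 20.2 °C

T = 20.2 °C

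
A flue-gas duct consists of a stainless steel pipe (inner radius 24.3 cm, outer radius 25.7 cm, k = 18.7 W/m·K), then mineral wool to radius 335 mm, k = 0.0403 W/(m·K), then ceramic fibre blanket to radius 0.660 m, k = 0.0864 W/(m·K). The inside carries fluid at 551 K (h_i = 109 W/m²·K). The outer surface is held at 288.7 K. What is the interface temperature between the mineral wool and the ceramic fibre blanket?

T = 431 K

Series thermal resistances, inner to outer:
  R'_conv,in = 1/(2πr h) = 1/(2π·0.243·109) = 0.006009 m·K/W
  R'_stainless steel = ln(0.257/0.243)/(2πk) = 0.05601/(2π·18.7) = 4.767×10^-4 m·K/W
  R'_mineral wool = ln(0.335/0.257)/(2πk) = 0.2651/(2π·0.0403) = 1.047 m·K/W
  R'_ceramic fibre blanket = ln(0.660/0.335)/(2πk) = 0.6781/(2π·0.0864) = 1.249 m·K/W
ΣR = 0.006009 + 4.767×10^-4 + 1.047 + 1.249 = 2.302 m·K/W
Q' = ΔT/ΣR = (551 K − 288.7 K)/2.302 = 113.9 W/m
From the inner boundary to the mineral wool/ceramic fibre blanket interface, ΣR_partial = 1.053 m·K/W.
T_interface = T_in − Q'·ΣR_partial = 551 K − (113.9)(1.053) = 431 K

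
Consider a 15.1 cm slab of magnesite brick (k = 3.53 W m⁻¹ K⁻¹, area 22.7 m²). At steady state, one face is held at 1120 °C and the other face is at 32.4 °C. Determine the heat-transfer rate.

Q = 577 kW

Q = kA·ΔT/L = 3.53 × 22.7 × |1120 °C − 32.4 °C| / 0.151 = 5.77×10^5 W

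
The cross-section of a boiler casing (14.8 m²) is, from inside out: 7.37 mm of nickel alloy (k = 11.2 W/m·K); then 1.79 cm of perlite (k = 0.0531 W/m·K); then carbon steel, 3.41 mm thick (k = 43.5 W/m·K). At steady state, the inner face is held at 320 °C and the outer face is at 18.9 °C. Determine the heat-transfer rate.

Q = 13.2 kW

Treat each layer as a resistance in series:
  R_nickel alloy = L/(kA) = 0.00737/(11.2·14.8) = 4.446×10^-5 K/W
  R_perlite = L/(kA) = 0.0179/(0.0531·14.8) = 0.02278 K/W
  R_carbon steel = L/(kA) = 0.00341/(43.5·14.8) = 5.297×10^-6 K/W
ΣR = 4.446×10^-5 + 0.02278 + 5.297×10^-6 = 0.02283 K/W
Q = ΔT/ΣR = (320 °C − 18.9 °C)/0.02283 = 13200 W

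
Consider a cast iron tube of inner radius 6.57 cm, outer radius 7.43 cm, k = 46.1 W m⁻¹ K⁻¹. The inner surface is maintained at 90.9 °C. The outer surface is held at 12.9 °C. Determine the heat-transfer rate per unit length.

Q' = 1.84×10^5 W/m

Q' = 2πk·ΔT/ln(r₂/r₁) = 2π × 46.1 × 78 / ln(0.0743/0.0657) = 1.84×10^5 W/m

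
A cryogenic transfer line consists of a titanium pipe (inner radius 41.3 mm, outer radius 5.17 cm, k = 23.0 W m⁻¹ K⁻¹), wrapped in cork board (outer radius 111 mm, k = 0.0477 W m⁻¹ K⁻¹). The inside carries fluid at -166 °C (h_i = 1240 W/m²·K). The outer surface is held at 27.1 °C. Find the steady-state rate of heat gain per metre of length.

Q' = 75.6 W/m

Series thermal resistances, inner to outer:
  R'_conv,in = 1/(2πr h) = 1/(2π·0.0413·1240) = 0.003108 m·K/W
  R'_titanium = ln(0.0517/0.0413)/(2πk) = 0.2246/(2π·23.0) = 0.001554 m·K/W
  R'_cork board = ln(0.111/0.0517)/(2πk) = 0.7641/(2π·0.0477) = 2.549 m·K/W
ΣR = 0.003108 + 0.001554 + 2.549 = 2.554 m·K/W
Q' = ΔT/ΣR = (-166 °C − 27.1 °C)/2.554 = -75.6 W/m
(Negative Q' ⇒ heat flows inward; heat gain = 75.6 W/m.)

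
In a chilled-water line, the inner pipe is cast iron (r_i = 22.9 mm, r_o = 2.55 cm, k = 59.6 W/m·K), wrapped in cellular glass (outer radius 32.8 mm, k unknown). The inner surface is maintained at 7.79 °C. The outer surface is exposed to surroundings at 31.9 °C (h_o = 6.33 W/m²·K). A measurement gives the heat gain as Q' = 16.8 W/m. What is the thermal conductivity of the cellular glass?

k = 0.0600 W/m·K

ΣR = ΔT/Q' = |7.79 − 31.9|/16.8 = 1.435 m·K/W
Known resistances:
  R'_cast iron = ln(0.0255/0.0229)/(2πk) = 0.1075/(2π·59.6) = 2.872×10^-4 m·K/W
  R'_conv,out = 1/(2πr h) = 1/(2π·0.0328·6.33) = 0.7666 m·K/W
R_cellular glass = ΣR − ΣR_known = 1.435 − 0.7669 = 0.6681 m·K/W
ln(r₂/r₁)/(2πk) = 0.6681 ⇒ k = 0.2518/(2π·0.6681) = 0.0600 W/m·K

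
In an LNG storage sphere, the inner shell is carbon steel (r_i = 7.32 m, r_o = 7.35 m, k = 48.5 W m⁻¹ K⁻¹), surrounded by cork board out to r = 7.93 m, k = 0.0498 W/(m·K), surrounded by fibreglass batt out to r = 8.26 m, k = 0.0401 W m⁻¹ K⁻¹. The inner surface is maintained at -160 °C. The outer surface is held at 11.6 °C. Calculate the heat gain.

Series thermal resistances, inner to outer:
  R_carbon steel = (1/7.32 − 1/7.35)/(4πk) = 5.576×10^-4/(4π·48.5) = 9.149×10^-7 K/W
  R_cork board = (1/7.35 − 1/7.93)/(4πk) = 0.009951/(4π·0.0498) = 0.01590 K/W
  R_fibreglass batt = (1/7.93 − 1/8.26)/(4πk) = 0.005038/(4π·0.0401) = 0.009998 K/W
ΣR = 9.149×10^-7 + 0.01590 + 0.009998 = 0.02590 K/W
Q = ΔT/ΣR = (-160 °C − 11.6 °C)/0.02590 = -6630 W
(Negative Q ⇒ heat flows inward; heat gain = 6630 W.)

Q = 6630 W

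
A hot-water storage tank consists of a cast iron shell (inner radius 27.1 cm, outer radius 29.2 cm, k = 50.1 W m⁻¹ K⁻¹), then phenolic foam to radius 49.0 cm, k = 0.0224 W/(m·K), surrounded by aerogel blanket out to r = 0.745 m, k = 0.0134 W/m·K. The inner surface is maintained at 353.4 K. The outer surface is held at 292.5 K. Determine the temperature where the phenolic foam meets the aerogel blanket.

T = 320.4 K

Treat each layer as a resistance in series:
  R_cast iron = (1/0.271 − 1/0.292)/(4πk) = 0.2654/(4π·50.1) = 4.215×10^-4 K/W
  R_phenolic foam = (1/0.292 − 1/0.490)/(4πk) = 1.384/(4π·0.0224) = 4.916 K/W
  R_aerogel blanket = (1/0.490 − 1/0.745)/(4πk) = 0.6985/(4π·0.0134) = 4.148 K/W
ΣR = 4.215×10^-4 + 4.916 + 4.148 = 9.064 K/W
Q = ΔT/ΣR = (353.4 K − 292.5 K)/9.064 = 6.719 W
From the inner boundary to the phenolic foam/aerogel blanket interface, ΣR_partial = 4.916 K/W.
T_interface = T_in − Q·ΣR_partial = 353.4 K − (6.719)(4.916) = 320.4 K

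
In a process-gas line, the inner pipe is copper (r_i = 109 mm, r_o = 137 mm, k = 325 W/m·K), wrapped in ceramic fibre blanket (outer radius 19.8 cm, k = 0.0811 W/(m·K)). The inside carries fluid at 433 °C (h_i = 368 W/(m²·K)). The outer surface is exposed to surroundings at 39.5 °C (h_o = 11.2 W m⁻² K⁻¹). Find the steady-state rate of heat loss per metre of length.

Q' = 493 W/m

Resistance network (inner→outer):
  R'_conv,in = 1/(2πr h) = 1/(2π·0.109·368) = 0.003968 m·K/W
  R'_copper = ln(0.137/0.109)/(2πk) = 0.2286/(2π·325) = 1.120×10^-4 m·K/W
  R'_ceramic fibre blanket = ln(0.198/0.137)/(2πk) = 0.3683/(2π·0.0811) = 0.7227 m·K/W
  R'_conv,out = 1/(2πr h) = 1/(2π·0.198·11.2) = 0.07177 m·K/W
ΣR = 0.003968 + 1.120×10^-4 + 0.7227 + 0.07177 = 0.7985 m·K/W
Q' = ΔT/ΣR = (433 °C − 39.5 °C)/0.7985 = 493 W/m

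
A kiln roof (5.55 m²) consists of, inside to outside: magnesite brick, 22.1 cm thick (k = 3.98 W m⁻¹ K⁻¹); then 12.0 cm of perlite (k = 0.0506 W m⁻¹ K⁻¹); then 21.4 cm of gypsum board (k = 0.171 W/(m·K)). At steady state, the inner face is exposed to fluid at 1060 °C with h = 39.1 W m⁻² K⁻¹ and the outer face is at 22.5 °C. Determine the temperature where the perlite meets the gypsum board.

Series thermal resistances, inner to outer:
  R_conv,in = 1/(hA) = 1/(39.1·5.55) = 0.004608 K/W
  R_magnesite brick = L/(kA) = 0.221/(3.98·5.55) = 0.01000 K/W
  R_perlite = L/(kA) = 0.120/(0.0506·5.55) = 0.4273 K/W
  R_gypsum board = L/(kA) = 0.214/(0.171·5.55) = 0.2255 K/W
ΣR = 0.004608 + 0.01000 + 0.4273 + 0.2255 = 0.6674 K/W
Q = ΔT/ΣR = (1060 °C − 22.5 °C)/0.6674 = 1555 W
From the inner boundary to the perlite/gypsum board interface, ΣR_partial = 0.4419 K/W.
T_interface = T_in − Q·ΣR_partial = 1060 °C − (1555)(0.4419) = 373 °C

T = 373 °C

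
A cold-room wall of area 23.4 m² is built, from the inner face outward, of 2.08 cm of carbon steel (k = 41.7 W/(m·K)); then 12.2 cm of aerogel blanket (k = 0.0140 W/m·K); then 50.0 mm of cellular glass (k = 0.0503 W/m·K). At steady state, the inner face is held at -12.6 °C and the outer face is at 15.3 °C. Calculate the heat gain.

Q = 67.2 W

Series thermal resistances, inner to outer:
  R_carbon steel = L/(kA) = 0.0208/(41.7·23.4) = 2.132×10^-5 K/W
  R_aerogel blanket = L/(kA) = 0.122/(0.0140·23.4) = 0.3724 K/W
  R_cellular glass = L/(kA) = 0.0500/(0.0503·23.4) = 0.04248 K/W
ΣR = 2.132×10^-5 + 0.3724 + 0.04248 = 0.4149 K/W
Q = ΔT/ΣR = (-12.6 °C − 15.3 °C)/0.4149 = -67.2 W
(Negative Q ⇒ heat flows inward; heat gain = 67.2 W.)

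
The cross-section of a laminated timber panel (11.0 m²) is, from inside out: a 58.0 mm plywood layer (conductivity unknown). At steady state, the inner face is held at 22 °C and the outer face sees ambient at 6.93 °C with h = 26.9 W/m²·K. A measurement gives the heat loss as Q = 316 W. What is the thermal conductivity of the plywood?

ΣR = ΔT/Q = |22 − 6.93|/316 = 0.04769 K/W
Known resistances:
  R_conv,out = 1/(hA) = 1/(26.9·11.0) = 0.003380 K/W
R_plywood = ΣR − ΣR_known = 0.04769 − 0.003380 = 0.04431 K/W
L/(kA) = 0.04431 ⇒ k = 0.0580/(0.04431·11.0) = 0.119 W/m·K

k = 0.119 W/m·K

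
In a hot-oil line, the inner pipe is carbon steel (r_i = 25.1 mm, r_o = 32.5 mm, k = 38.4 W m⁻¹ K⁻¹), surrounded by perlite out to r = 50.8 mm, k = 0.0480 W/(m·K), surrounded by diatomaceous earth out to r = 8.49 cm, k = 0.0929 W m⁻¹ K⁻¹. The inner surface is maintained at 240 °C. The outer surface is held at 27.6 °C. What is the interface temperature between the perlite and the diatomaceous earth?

T = 107 °C

Resistance network (inner→outer):
  R'_carbon steel = ln(0.0325/0.0251)/(2πk) = 0.2584/(2π·38.4) = 0.001071 m·K/W
  R'_perlite = ln(0.0508/0.0325)/(2πk) = 0.4467/(2π·0.0480) = 1.481 m·K/W
  R'_diatomaceous earth = ln(0.0849/0.0508)/(2πk) = 0.5136/(2π·0.0929) = 0.8799 m·K/W
ΣR = 0.001071 + 1.481 + 0.8799 = 2.362 m·K/W
Q' = ΔT/ΣR = (240 °C − 27.6 °C)/2.362 = 89.92 W/m
From the inner boundary to the perlite/diatomaceous earth interface, ΣR_partial = 1.482 m·K/W.
T_interface = T_in − Q'·ΣR_partial = 240 °C − (89.92)(1.482) = 107 °C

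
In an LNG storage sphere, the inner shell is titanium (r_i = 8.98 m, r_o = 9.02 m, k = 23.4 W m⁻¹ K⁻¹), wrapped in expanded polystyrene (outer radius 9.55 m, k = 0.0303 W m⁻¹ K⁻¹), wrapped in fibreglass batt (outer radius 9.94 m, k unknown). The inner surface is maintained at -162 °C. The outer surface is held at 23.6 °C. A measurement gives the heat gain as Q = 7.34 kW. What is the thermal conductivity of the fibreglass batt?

ΣR = ΔT/Q = |-162 − 23.6|/7340 = 0.02529 K/W
Known resistances:
  R_titanium = (1/8.98 − 1/9.02)/(4πk) = 4.938×10^-4/(4π·23.4) = 1.679×10^-6 K/W
  R_expanded polystyrene = (1/9.02 − 1/9.55)/(4πk) = 0.006153/(4π·0.0303) = 0.01616 K/W
R_fibreglass batt = ΣR − ΣR_known = 0.02529 − 0.01616 = 0.009130 K/W
(1/r₁−1/r₂)/(4πk) = 0.009130 ⇒ k = 0.004108/(4π·0.009130) = 0.0358 W/m·K

k = 0.0358 W/m·K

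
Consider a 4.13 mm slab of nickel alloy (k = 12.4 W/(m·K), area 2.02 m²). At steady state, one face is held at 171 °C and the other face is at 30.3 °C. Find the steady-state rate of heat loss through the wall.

Q = kA·ΔT/L = 12.4 × 2.02 × |171 °C − 30.3 °C| / 0.00413 = 8.53×10^5 W

Q = 853 kW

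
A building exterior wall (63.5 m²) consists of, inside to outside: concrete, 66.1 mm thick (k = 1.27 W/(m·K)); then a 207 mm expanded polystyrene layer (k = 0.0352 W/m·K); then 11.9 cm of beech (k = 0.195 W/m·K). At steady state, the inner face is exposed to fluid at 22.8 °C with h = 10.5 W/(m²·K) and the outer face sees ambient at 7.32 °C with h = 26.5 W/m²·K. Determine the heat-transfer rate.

Q = 147 W

Treat each layer as a resistance in series:
  R_conv,in = 1/(hA) = 1/(10.5·63.5) = 0.001500 K/W
  R_concrete = L/(kA) = 0.0661/(1.27·63.5) = 8.196×10^-4 K/W
  R_expanded polystyrene = L/(kA) = 0.207/(0.0352·63.5) = 0.09261 K/W
  R_beech = L/(kA) = 0.119/(0.195·63.5) = 0.009610 K/W
  R_conv,out = 1/(hA) = 1/(26.5·63.5) = 5.943×10^-4 K/W
ΣR = 0.001500 + 8.196×10^-4 + 0.09261 + 0.009610 + 5.943×10^-4 = 0.1051 K/W
Q = ΔT/ΣR = (22.8 °C − 7.32 °C)/0.1051 = 147 W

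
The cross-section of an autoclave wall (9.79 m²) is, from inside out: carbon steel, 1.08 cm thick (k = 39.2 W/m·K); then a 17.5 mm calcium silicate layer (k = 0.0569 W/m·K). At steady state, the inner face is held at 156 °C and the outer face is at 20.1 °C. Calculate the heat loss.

Resistance network (inner→outer):
  R_carbon steel = L/(kA) = 0.0108/(39.2·9.79) = 2.814×10^-5 K/W
  R_calcium silicate = L/(kA) = 0.0175/(0.0569·9.79) = 0.03142 K/W
ΣR = 2.814×10^-5 + 0.03142 = 0.03145 K/W
Q = ΔT/ΣR = (156 °C − 20.1 °C)/0.03145 = 4320 W

Q = 4320 W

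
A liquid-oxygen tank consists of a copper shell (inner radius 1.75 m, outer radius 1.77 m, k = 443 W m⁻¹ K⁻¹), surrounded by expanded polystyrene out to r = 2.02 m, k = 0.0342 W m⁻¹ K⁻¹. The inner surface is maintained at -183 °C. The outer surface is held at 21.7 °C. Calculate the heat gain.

Q = 1260 W

Series thermal resistances, inner to outer:
  R_copper = (1/1.75 − 1/1.77)/(4πk) = 0.006457/(4π·443) = 1.160×10^-6 K/W
  R_expanded polystyrene = (1/1.77 − 1/2.02)/(4πk) = 0.06992/(4π·0.0342) = 0.1627 K/W
ΣR = 1.160×10^-6 + 0.1627 = 0.1627 K/W
Q = ΔT/ΣR = (-183 °C − 21.7 °C)/0.1627 = -1260 W
(Negative Q ⇒ heat flows inward; heat gain = 1260 W.)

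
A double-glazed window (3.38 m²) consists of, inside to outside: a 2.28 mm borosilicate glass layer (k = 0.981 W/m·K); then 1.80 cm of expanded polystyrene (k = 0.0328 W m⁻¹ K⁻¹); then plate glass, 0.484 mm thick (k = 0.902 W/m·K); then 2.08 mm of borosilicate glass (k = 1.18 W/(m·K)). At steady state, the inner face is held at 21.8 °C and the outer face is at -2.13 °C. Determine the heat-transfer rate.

Series thermal resistances, inner to outer:
  R_borosilicate glass = L/(kA) = 0.00228/(0.981·3.38) = 6.876×10^-4 K/W
  R_expanded polystyrene = L/(kA) = 0.0180/(0.0328·3.38) = 0.1624 K/W
  R_plate glass = L/(kA) = 4.84×10^-4/(0.902·3.38) = 1.588×10^-4 K/W
  R_borosilicate glass = L/(kA) = 0.00208/(1.18·3.38) = 5.215×10^-4 K/W
ΣR = 6.876×10^-4 + 0.1624 + 1.588×10^-4 + 5.215×10^-4 = 0.1638 K/W
Q = ΔT/ΣR = (21.8 °C − -2.13 °C)/0.1638 = 146 W

Q = 146 W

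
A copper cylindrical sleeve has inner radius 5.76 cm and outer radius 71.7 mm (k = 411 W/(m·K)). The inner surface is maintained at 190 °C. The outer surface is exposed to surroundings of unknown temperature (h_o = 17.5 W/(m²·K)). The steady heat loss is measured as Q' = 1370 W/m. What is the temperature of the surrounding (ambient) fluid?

T_out = 16.1 °C

Series resistances:
  R'_copper = ln(0.0717/0.0576)/(2πk) = 0.2190/(2π·411) = 8.479×10^-5 m·K/W
  R'_conv,out = 1/(2πr h) = 1/(2π·0.0717·17.5) = 0.1268 m·K/W
ΣR = 0.1269 m·K/W
ΔT = Q'·ΣR = 1370 × 0.1269 = 173.9 K
Heat flows outward, so T_out = T_in − ΔT = 190 − 173.9 = 16.1 °C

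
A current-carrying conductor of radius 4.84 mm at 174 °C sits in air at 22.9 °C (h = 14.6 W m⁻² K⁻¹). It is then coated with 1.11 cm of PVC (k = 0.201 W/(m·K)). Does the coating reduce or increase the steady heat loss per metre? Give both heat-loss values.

Critical radius for a cylinder: r_cr = k/h = 0.0138 m = 1.38 cm.
Outer radius after coating: r₂ = 0.00484 + 0.0111 = 0.01594 m.
r₁ < r_cr < r₂: heat loss rises to a maximum at r_cr then falls. Whether the coating helps depends on whether Q(r₂) has dropped back below Q(r₁).
Bare: R = 1/(2πr₁h) = 2.252 m·K/W; Q = 151.1/2.252 = 67.1 W/m.
Coated: R = R_cond + R_conv = 1.628 m·K/W; Q = 151.1/1.628 = 92.8 W/m.

increases: 67.1 → 92.8 W/m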